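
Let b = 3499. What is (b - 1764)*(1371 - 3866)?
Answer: -4328825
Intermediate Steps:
(b - 1764)*(1371 - 3866) = (3499 - 1764)*(1371 - 3866) = 1735*(-2495) = -4328825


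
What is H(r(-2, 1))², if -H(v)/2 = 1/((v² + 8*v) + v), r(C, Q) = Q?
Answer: 1/25 ≈ 0.040000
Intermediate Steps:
H(v) = -2/(v² + 9*v) (H(v) = -2/((v² + 8*v) + v) = -2/(v² + 9*v))
H(r(-2, 1))² = (-2/(1*(9 + 1)))² = (-2*1/10)² = (-2*1*⅒)² = (-⅕)² = 1/25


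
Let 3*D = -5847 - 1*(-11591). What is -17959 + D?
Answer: -48133/3 ≈ -16044.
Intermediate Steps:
D = 5744/3 (D = (-5847 - 1*(-11591))/3 = (-5847 + 11591)/3 = (⅓)*5744 = 5744/3 ≈ 1914.7)
-17959 + D = -17959 + 5744/3 = -48133/3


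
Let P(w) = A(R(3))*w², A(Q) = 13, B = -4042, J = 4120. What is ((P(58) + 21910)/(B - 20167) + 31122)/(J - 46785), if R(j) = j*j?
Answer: -753366856/1032876985 ≈ -0.72939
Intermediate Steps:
R(j) = j²
P(w) = 13*w²
((P(58) + 21910)/(B - 20167) + 31122)/(J - 46785) = ((13*58² + 21910)/(-4042 - 20167) + 31122)/(4120 - 46785) = ((13*3364 + 21910)/(-24209) + 31122)/(-42665) = ((43732 + 21910)*(-1/24209) + 31122)*(-1/42665) = (65642*(-1/24209) + 31122)*(-1/42665) = (-65642/24209 + 31122)*(-1/42665) = (753366856/24209)*(-1/42665) = -753366856/1032876985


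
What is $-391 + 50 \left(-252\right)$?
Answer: $-12991$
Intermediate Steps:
$-391 + 50 \left(-252\right) = -391 - 12600 = -12991$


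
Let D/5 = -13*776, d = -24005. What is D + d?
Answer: -74445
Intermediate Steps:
D = -50440 (D = 5*(-13*776) = 5*(-10088) = -50440)
D + d = -50440 - 24005 = -74445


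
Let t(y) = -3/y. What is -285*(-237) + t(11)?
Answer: 742992/11 ≈ 67545.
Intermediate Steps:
-285*(-237) + t(11) = -285*(-237) - 3/11 = 67545 - 3*1/11 = 67545 - 3/11 = 742992/11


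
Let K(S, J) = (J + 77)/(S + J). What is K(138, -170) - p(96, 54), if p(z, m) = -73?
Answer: 2429/32 ≈ 75.906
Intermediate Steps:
K(S, J) = (77 + J)/(J + S)
K(138, -170) - p(96, 54) = (77 - 170)/(-170 + 138) - 1*(-73) = -93/(-32) + 73 = -1/32*(-93) + 73 = 93/32 + 73 = 2429/32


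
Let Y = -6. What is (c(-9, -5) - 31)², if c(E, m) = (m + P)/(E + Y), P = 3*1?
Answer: 214369/225 ≈ 952.75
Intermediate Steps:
P = 3
c(E, m) = (3 + m)/(-6 + E) (c(E, m) = (m + 3)/(E - 6) = (3 + m)/(-6 + E))
(c(-9, -5) - 31)² = ((3 - 5)/(-6 - 9) - 31)² = (-2/(-15) - 31)² = (-1/15*(-2) - 31)² = (2/15 - 31)² = (-463/15)² = 214369/225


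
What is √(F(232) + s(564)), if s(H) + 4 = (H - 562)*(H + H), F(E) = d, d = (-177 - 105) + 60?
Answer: √2030 ≈ 45.056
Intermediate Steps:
d = -222 (d = -282 + 60 = -222)
F(E) = -222
s(H) = -4 + 2*H*(-562 + H) (s(H) = -4 + (H - 562)*(H + H) = -4 + (-562 + H)*(2*H) = -4 + 2*H*(-562 + H))
√(F(232) + s(564)) = √(-222 + (-4 - 1124*564 + 2*564²)) = √(-222 + (-4 - 633936 + 2*318096)) = √(-222 + (-4 - 633936 + 636192)) = √(-222 + 2252) = √2030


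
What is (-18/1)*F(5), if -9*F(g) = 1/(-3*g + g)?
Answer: -⅕ ≈ -0.20000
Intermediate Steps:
F(g) = 1/(18*g) (F(g) = -1/(9*(-3*g + g)) = -(-1/(2*g))/9 = -(-1)/(18*g) = 1/(18*g))
(-18/1)*F(5) = (-18/1)*((1/18)/5) = (-18)*((1/18)*(⅕)) = -2*9*(1/90) = -18*1/90 = -⅕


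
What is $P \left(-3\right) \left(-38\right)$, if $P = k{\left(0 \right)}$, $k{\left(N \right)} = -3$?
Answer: $-342$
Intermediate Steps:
$P = -3$
$P \left(-3\right) \left(-38\right) = \left(-3\right) \left(-3\right) \left(-38\right) = 9 \left(-38\right) = -342$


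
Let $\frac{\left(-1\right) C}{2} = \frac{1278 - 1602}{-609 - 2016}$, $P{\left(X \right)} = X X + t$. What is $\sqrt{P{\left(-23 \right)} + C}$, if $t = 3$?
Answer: $\frac{2 \sqrt{4071235}}{175} \approx 23.06$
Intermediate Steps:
$P{\left(X \right)} = 3 + X^{2}$ ($P{\left(X \right)} = X X + 3 = X^{2} + 3 = 3 + X^{2}$)
$C = - \frac{216}{875}$ ($C = - 2 \frac{1278 - 1602}{-609 - 2016} = - 2 \left(- \frac{324}{-2625}\right) = - 2 \left(\left(-324\right) \left(- \frac{1}{2625}\right)\right) = \left(-2\right) \frac{108}{875} = - \frac{216}{875} \approx -0.24686$)
$\sqrt{P{\left(-23 \right)} + C} = \sqrt{\left(3 + \left(-23\right)^{2}\right) - \frac{216}{875}} = \sqrt{\left(3 + 529\right) - \frac{216}{875}} = \sqrt{532 - \frac{216}{875}} = \sqrt{\frac{465284}{875}} = \frac{2 \sqrt{4071235}}{175}$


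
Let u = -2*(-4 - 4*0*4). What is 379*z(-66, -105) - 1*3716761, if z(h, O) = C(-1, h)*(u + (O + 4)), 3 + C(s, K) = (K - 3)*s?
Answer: -6043063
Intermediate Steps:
C(s, K) = -3 + s*(-3 + K) (C(s, K) = -3 + (K - 3)*s = -3 + (-3 + K)*s = -3 + s*(-3 + K))
u = 8 (u = -2*(-4 + 0*4) = -2*(-4 + 0) = -2*(-4) = 8)
z(h, O) = -h*(12 + O) (z(h, O) = (-3 - 3*(-1) + h*(-1))*(8 + (O + 4)) = (-3 + 3 - h)*(8 + (4 + O)) = (-h)*(12 + O) = -h*(12 + O))
379*z(-66, -105) - 1*3716761 = 379*(-1*(-66)*(12 - 105)) - 1*3716761 = 379*(-1*(-66)*(-93)) - 3716761 = 379*(-6138) - 3716761 = -2326302 - 3716761 = -6043063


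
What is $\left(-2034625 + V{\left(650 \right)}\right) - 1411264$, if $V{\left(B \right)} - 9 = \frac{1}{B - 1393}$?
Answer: $- \frac{2560288841}{743} \approx -3.4459 \cdot 10^{6}$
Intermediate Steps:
$V{\left(B \right)} = 9 + \frac{1}{-1393 + B}$ ($V{\left(B \right)} = 9 + \frac{1}{B - 1393} = 9 + \frac{1}{-1393 + B}$)
$\left(-2034625 + V{\left(650 \right)}\right) - 1411264 = \left(-2034625 + \frac{-12536 + 9 \cdot 650}{-1393 + 650}\right) - 1411264 = \left(-2034625 + \frac{-12536 + 5850}{-743}\right) - 1411264 = \left(-2034625 - - \frac{6686}{743}\right) - 1411264 = \left(-2034625 + \frac{6686}{743}\right) - 1411264 = - \frac{1511719689}{743} - 1411264 = - \frac{2560288841}{743}$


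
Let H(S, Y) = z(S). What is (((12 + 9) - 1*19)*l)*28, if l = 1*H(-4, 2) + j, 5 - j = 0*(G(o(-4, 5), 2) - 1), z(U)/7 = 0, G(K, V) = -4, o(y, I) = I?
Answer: 280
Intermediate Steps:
z(U) = 0 (z(U) = 7*0 = 0)
H(S, Y) = 0
j = 5 (j = 5 - 0*(-4 - 1) = 5 - 0*(-5) = 5 - 1*0 = 5 + 0 = 5)
l = 5 (l = 1*0 + 5 = 0 + 5 = 5)
(((12 + 9) - 1*19)*l)*28 = (((12 + 9) - 1*19)*5)*28 = ((21 - 19)*5)*28 = (2*5)*28 = 10*28 = 280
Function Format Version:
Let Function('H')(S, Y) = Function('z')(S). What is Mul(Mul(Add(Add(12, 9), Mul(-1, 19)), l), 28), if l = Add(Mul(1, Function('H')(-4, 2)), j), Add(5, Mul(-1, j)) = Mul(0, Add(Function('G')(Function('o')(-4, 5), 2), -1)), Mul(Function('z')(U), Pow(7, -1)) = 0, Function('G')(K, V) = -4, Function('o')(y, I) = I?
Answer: 280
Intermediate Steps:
Function('z')(U) = 0 (Function('z')(U) = Mul(7, 0) = 0)
Function('H')(S, Y) = 0
j = 5 (j = Add(5, Mul(-1, Mul(0, Add(-4, -1)))) = Add(5, Mul(-1, Mul(0, -5))) = Add(5, Mul(-1, 0)) = Add(5, 0) = 5)
l = 5 (l = Add(Mul(1, 0), 5) = Add(0, 5) = 5)
Mul(Mul(Add(Add(12, 9), Mul(-1, 19)), l), 28) = Mul(Mul(Add(Add(12, 9), Mul(-1, 19)), 5), 28) = Mul(Mul(Add(21, -19), 5), 28) = Mul(Mul(2, 5), 28) = Mul(10, 28) = 280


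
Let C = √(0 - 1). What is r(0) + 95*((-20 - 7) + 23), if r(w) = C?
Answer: -380 + I ≈ -380.0 + 1.0*I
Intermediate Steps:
C = I (C = √(-1) = I ≈ 1.0*I)
r(w) = I
r(0) + 95*((-20 - 7) + 23) = I + 95*((-20 - 7) + 23) = I + 95*(-27 + 23) = I + 95*(-4) = I - 380 = -380 + I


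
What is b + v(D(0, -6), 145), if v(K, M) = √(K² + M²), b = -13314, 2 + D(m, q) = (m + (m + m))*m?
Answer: -13314 + √21029 ≈ -13169.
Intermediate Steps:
D(m, q) = -2 + 3*m² (D(m, q) = -2 + (m + (m + m))*m = -2 + (m + 2*m)*m = -2 + (3*m)*m = -2 + 3*m²)
b + v(D(0, -6), 145) = -13314 + √((-2 + 3*0²)² + 145²) = -13314 + √((-2 + 3*0)² + 21025) = -13314 + √((-2 + 0)² + 21025) = -13314 + √((-2)² + 21025) = -13314 + √(4 + 21025) = -13314 + √21029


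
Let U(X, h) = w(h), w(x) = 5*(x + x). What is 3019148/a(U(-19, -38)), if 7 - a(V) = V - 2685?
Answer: 754787/768 ≈ 982.80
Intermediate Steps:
w(x) = 10*x (w(x) = 5*(2*x) = 10*x)
U(X, h) = 10*h
a(V) = 2692 - V (a(V) = 7 - (V - 2685) = 7 - (-2685 + V) = 7 + (2685 - V) = 2692 - V)
3019148/a(U(-19, -38)) = 3019148/(2692 - 10*(-38)) = 3019148/(2692 - 1*(-380)) = 3019148/(2692 + 380) = 3019148/3072 = 3019148*(1/3072) = 754787/768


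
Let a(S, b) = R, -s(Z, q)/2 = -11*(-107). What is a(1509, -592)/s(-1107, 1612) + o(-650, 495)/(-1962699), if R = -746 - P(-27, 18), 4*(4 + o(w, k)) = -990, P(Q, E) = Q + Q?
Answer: 1358779739/4620193446 ≈ 0.29410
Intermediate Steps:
P(Q, E) = 2*Q
o(w, k) = -503/2 (o(w, k) = -4 + (¼)*(-990) = -4 - 495/2 = -503/2)
s(Z, q) = -2354 (s(Z, q) = -(-22)*(-107) = -2*1177 = -2354)
R = -692 (R = -746 - 2*(-27) = -746 - 1*(-54) = -746 + 54 = -692)
a(S, b) = -692
a(1509, -592)/s(-1107, 1612) + o(-650, 495)/(-1962699) = -692/(-2354) - 503/2/(-1962699) = -692*(-1/2354) - 503/2*(-1/1962699) = 346/1177 + 503/3925398 = 1358779739/4620193446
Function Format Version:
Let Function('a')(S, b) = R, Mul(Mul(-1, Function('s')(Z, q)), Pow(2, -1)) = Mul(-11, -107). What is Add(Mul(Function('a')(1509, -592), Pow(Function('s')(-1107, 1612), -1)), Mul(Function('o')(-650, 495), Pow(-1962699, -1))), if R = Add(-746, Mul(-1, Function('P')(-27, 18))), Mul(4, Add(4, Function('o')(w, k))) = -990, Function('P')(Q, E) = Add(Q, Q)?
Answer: Rational(1358779739, 4620193446) ≈ 0.29410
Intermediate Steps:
Function('P')(Q, E) = Mul(2, Q)
Function('o')(w, k) = Rational(-503, 2) (Function('o')(w, k) = Add(-4, Mul(Rational(1, 4), -990)) = Add(-4, Rational(-495, 2)) = Rational(-503, 2))
Function('s')(Z, q) = -2354 (Function('s')(Z, q) = Mul(-2, Mul(-11, -107)) = Mul(-2, 1177) = -2354)
R = -692 (R = Add(-746, Mul(-1, Mul(2, -27))) = Add(-746, Mul(-1, -54)) = Add(-746, 54) = -692)
Function('a')(S, b) = -692
Add(Mul(Function('a')(1509, -592), Pow(Function('s')(-1107, 1612), -1)), Mul(Function('o')(-650, 495), Pow(-1962699, -1))) = Add(Mul(-692, Pow(-2354, -1)), Mul(Rational(-503, 2), Pow(-1962699, -1))) = Add(Mul(-692, Rational(-1, 2354)), Mul(Rational(-503, 2), Rational(-1, 1962699))) = Add(Rational(346, 1177), Rational(503, 3925398)) = Rational(1358779739, 4620193446)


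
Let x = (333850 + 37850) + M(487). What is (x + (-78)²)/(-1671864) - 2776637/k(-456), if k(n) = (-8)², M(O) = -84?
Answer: -193424317257/4458304 ≈ -43385.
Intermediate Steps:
x = 371616 (x = (333850 + 37850) - 84 = 371700 - 84 = 371616)
k(n) = 64
(x + (-78)²)/(-1671864) - 2776637/k(-456) = (371616 + (-78)²)/(-1671864) - 2776637/64 = (371616 + 6084)*(-1/1671864) - 2776637*1/64 = 377700*(-1/1671864) - 2776637/64 = -31475/139322 - 2776637/64 = -193424317257/4458304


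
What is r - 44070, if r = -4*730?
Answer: -46990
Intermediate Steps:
r = -2920
r - 44070 = -2920 - 44070 = -46990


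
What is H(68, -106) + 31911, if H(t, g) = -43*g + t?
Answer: 36537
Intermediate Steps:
H(t, g) = t - 43*g
H(68, -106) + 31911 = (68 - 43*(-106)) + 31911 = (68 + 4558) + 31911 = 4626 + 31911 = 36537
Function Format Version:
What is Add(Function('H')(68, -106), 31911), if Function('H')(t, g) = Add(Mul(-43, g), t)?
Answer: 36537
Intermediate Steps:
Function('H')(t, g) = Add(t, Mul(-43, g))
Add(Function('H')(68, -106), 31911) = Add(Add(68, Mul(-43, -106)), 31911) = Add(Add(68, 4558), 31911) = Add(4626, 31911) = 36537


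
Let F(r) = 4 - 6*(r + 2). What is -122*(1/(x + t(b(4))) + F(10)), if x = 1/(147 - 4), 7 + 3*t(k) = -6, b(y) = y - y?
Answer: 7724857/928 ≈ 8324.2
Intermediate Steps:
b(y) = 0
t(k) = -13/3 (t(k) = -7/3 + (1/3)*(-6) = -7/3 - 2 = -13/3)
F(r) = -8 - 6*r (F(r) = 4 - 6*(2 + r) = 4 - (12 + 6*r) = 4 + (-12 - 6*r) = -8 - 6*r)
x = 1/143 ≈ 0.0069930
-122*(1/(x + t(b(4))) + F(10)) = -122*(1/(1/143 - 13/3) + (-8 - 6*10)) = -122*(1/(-1856/429) + (-8 - 60)) = -122*(-429/1856 - 68) = -122*(-126637/1856) = 7724857/928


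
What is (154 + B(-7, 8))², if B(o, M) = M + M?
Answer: 28900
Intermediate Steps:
B(o, M) = 2*M
(154 + B(-7, 8))² = (154 + 2*8)² = (154 + 16)² = 170² = 28900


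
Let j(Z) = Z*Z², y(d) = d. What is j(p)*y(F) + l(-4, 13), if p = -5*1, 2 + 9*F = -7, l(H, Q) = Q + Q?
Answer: 151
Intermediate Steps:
l(H, Q) = 2*Q
F = -1 (F = -2/9 + (⅑)*(-7) = -2/9 - 7/9 = -1)
p = -5
j(Z) = Z³
j(p)*y(F) + l(-4, 13) = (-5)³*(-1) + 2*13 = -125*(-1) + 26 = 125 + 26 = 151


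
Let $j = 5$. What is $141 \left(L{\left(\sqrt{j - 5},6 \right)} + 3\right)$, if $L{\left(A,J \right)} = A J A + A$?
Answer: $423$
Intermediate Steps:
$L{\left(A,J \right)} = A + J A^{2}$ ($L{\left(A,J \right)} = J A^{2} + A = A + J A^{2}$)
$141 \left(L{\left(\sqrt{j - 5},6 \right)} + 3\right) = 141 \left(\sqrt{5 - 5} \left(1 + \sqrt{5 - 5} \cdot 6\right) + 3\right) = 141 \left(\sqrt{0} \left(1 + \sqrt{0} \cdot 6\right) + 3\right) = 141 \left(0 \left(1 + 0 \cdot 6\right) + 3\right) = 141 \left(0 \left(1 + 0\right) + 3\right) = 141 \left(0 \cdot 1 + 3\right) = 141 \left(0 + 3\right) = 141 \cdot 3 = 423$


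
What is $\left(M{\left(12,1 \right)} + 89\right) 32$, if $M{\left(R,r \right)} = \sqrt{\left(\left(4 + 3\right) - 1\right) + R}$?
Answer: $2848 + 96 \sqrt{2} \approx 2983.8$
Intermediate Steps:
$M{\left(R,r \right)} = \sqrt{6 + R}$ ($M{\left(R,r \right)} = \sqrt{\left(7 - 1\right) + R} = \sqrt{6 + R}$)
$\left(M{\left(12,1 \right)} + 89\right) 32 = \left(\sqrt{6 + 12} + 89\right) 32 = \left(\sqrt{18} + 89\right) 32 = \left(3 \sqrt{2} + 89\right) 32 = \left(89 + 3 \sqrt{2}\right) 32 = 2848 + 96 \sqrt{2}$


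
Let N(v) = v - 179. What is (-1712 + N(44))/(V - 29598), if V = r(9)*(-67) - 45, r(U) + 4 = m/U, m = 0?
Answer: 1847/29375 ≈ 0.062877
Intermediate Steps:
r(U) = -4 (r(U) = -4 + 0/U = -4 + 0 = -4)
N(v) = -179 + v
V = 223 (V = -4*(-67) - 45 = 268 - 45 = 223)
(-1712 + N(44))/(V - 29598) = (-1712 + (-179 + 44))/(223 - 29598) = (-1712 - 135)/(-29375) = -1847*(-1/29375) = 1847/29375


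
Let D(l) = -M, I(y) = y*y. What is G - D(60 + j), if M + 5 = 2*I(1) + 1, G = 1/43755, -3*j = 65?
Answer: -87509/43755 ≈ -2.0000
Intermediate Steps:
I(y) = y²
j = -65/3 (j = -⅓*65 = -65/3 ≈ -21.667)
G = 1/43755 ≈ 2.2855e-5
M = -2 (M = -5 + (2*1² + 1) = -5 + (2*1 + 1) = -5 + (2 + 1) = -5 + 3 = -2)
D(l) = 2 (D(l) = -1*(-2) = 2)
G - D(60 + j) = 1/43755 - 1*2 = 1/43755 - 2 = -87509/43755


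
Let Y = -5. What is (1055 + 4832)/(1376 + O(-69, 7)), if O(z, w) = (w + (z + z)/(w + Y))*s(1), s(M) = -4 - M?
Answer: 5887/1686 ≈ 3.4917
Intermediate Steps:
O(z, w) = -5*w - 10*z/(-5 + w) (O(z, w) = (w + (z + z)/(w - 5))*(-4 - 1*1) = (w + (2*z)/(-5 + w))*(-4 - 1) = (w + 2*z/(-5 + w))*(-5) = -5*w - 10*z/(-5 + w))
(1055 + 4832)/(1376 + O(-69, 7)) = (1055 + 4832)/(1376 + 5*(-1*7² - 2*(-69) + 5*7)/(-5 + 7)) = 5887/(1376 + 5*(-1*49 + 138 + 35)/2) = 5887/(1376 + 5*(½)*(-49 + 138 + 35)) = 5887/(1376 + 5*(½)*124) = 5887/(1376 + 310) = 5887/1686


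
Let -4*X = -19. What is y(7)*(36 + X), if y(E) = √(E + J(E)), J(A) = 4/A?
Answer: 163*√371/28 ≈ 112.13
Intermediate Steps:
X = 19/4 (X = -¼*(-19) = 19/4 ≈ 4.7500)
y(E) = √(E + 4/E)
y(7)*(36 + X) = √(7 + 4/7)*(36 + 19/4) = √(7 + 4*(⅐))*(163/4) = √(7 + 4/7)*(163/4) = √(53/7)*(163/4) = (√371/7)*(163/4) = 163*√371/28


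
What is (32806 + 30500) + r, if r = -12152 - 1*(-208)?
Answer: 51362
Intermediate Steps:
r = -11944 (r = -12152 + 208 = -11944)
(32806 + 30500) + r = (32806 + 30500) - 11944 = 63306 - 11944 = 51362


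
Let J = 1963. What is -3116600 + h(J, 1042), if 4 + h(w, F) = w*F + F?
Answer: -1070116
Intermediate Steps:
h(w, F) = -4 + F + F*w (h(w, F) = -4 + (w*F + F) = -4 + (F*w + F) = -4 + (F + F*w) = -4 + F + F*w)
-3116600 + h(J, 1042) = -3116600 + (-4 + 1042 + 1042*1963) = -3116600 + (-4 + 1042 + 2045446) = -3116600 + 2046484 = -1070116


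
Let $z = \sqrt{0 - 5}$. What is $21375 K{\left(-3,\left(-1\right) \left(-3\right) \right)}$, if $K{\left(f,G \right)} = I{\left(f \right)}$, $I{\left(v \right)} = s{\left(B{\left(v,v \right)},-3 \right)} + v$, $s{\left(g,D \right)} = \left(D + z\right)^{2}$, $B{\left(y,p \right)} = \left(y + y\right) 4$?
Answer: $21375 - 128250 i \sqrt{5} \approx 21375.0 - 2.8678 \cdot 10^{5} i$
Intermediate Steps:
$B{\left(y,p \right)} = 8 y$ ($B{\left(y,p \right)} = 2 y 4 = 8 y$)
$z = i \sqrt{5}$ ($z = \sqrt{-5} = i \sqrt{5} \approx 2.2361 i$)
$s{\left(g,D \right)} = \left(D + i \sqrt{5}\right)^{2}$
$I{\left(v \right)} = v + \left(-3 + i \sqrt{5}\right)^{2}$ ($I{\left(v \right)} = \left(-3 + i \sqrt{5}\right)^{2} + v = v + \left(-3 + i \sqrt{5}\right)^{2}$)
$K{\left(f,G \right)} = f + \left(3 - i \sqrt{5}\right)^{2}$
$21375 K{\left(-3,\left(-1\right) \left(-3\right) \right)} = 21375 \left(-3 + \left(3 - i \sqrt{5}\right)^{2}\right) = -64125 + 21375 \left(3 - i \sqrt{5}\right)^{2}$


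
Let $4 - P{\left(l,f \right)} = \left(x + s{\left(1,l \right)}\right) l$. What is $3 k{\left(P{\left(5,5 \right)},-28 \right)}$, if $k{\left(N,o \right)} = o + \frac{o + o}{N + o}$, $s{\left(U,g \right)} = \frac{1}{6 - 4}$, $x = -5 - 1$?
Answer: $-132$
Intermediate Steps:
$x = -6$ ($x = -5 - 1 = -6$)
$s{\left(U,g \right)} = \frac{1}{2}$
$P{\left(l,f \right)} = 4 + \frac{11 l}{2}$ ($P{\left(l,f \right)} = 4 - \left(-6 + \frac{1}{2}\right) l = 4 - - \frac{11 l}{2} = 4 + \frac{11 l}{2}$)
$k{\left(N,o \right)} = o + \frac{2 o}{N + o}$
$3 k{\left(P{\left(5,5 \right)},-28 \right)} = 3 \left(- \frac{28 \left(2 + \left(4 + \frac{11}{2} \cdot 5\right) - 28\right)}{\left(4 + \frac{11}{2} \cdot 5\right) - 28}\right) = 3 \left(- \frac{28 \left(2 + \left(4 + \frac{55}{2}\right) - 28\right)}{\left(4 + \frac{55}{2}\right) - 28}\right) = 3 \left(- \frac{28 \left(2 + \frac{63}{2} - 28\right)}{\frac{63}{2} - 28}\right) = 3 \left(\left(-28\right) \frac{1}{\frac{7}{2}} \cdot \frac{11}{2}\right) = 3 \left(\left(-28\right) \frac{2}{7} \cdot \frac{11}{2}\right) = 3 \left(-44\right) = -132$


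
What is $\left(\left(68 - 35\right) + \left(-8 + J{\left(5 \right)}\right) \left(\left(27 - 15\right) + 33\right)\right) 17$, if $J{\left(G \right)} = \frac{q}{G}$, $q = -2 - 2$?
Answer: $-6171$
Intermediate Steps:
$q = -4$ ($q = -2 - 2 = -4$)
$J{\left(G \right)} = - \frac{4}{G}$
$\left(\left(68 - 35\right) + \left(-8 + J{\left(5 \right)}\right) \left(\left(27 - 15\right) + 33\right)\right) 17 = \left(\left(68 - 35\right) + \left(-8 - \frac{4}{5}\right) \left(\left(27 - 15\right) + 33\right)\right) 17 = \left(33 + \left(-8 - \frac{4}{5}\right) \left(12 + 33\right)\right) 17 = \left(33 + \left(-8 - \frac{4}{5}\right) 45\right) 17 = \left(33 - 396\right) 17 = \left(-363\right) 17 = -6171$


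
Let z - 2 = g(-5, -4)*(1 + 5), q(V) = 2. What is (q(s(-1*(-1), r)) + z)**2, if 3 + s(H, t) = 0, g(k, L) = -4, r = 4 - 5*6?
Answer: 400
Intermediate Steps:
r = -26 (r = 4 - 30 = -26)
s(H, t) = -3 (s(H, t) = -3 + 0 = -3)
z = -22 (z = 2 - 4*(1 + 5) = 2 - 4*6 = 2 - 24 = -22)
(q(s(-1*(-1), r)) + z)**2 = (2 - 22)**2 = (-20)**2 = 400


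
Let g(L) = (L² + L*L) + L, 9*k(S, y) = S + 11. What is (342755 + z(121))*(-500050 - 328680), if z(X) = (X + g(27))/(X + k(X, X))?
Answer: -10510262976290/37 ≈ -2.8406e+11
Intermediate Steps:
k(S, y) = 11/9 + S/9 (k(S, y) = (S + 11)/9 = (11 + S)/9 = 11/9 + S/9)
g(L) = L + 2*L² (g(L) = (L² + L²) + L = 2*L² + L = L + 2*L²)
z(X) = (1485 + X)/(11/9 + 10*X/9) (z(X) = (X + 27*(1 + 2*27))/(X + (11/9 + X/9)) = (X + 27*(1 + 54))/(11/9 + 10*X/9) = (X + 27*55)/(11/9 + 10*X/9) = (X + 1485)/(11/9 + 10*X/9) = (1485 + X)/(11/9 + 10*X/9))
(342755 + z(121))*(-500050 - 328680) = (342755 + 9*(1485 + 121)/(11 + 10*121))*(-500050 - 328680) = (342755 + 9*1606/(11 + 1210))*(-828730) = (342755 + 9*1606/1221)*(-828730) = (342755 + 9*(1/1221)*1606)*(-828730) = (342755 + 438/37)*(-828730) = (12682373/37)*(-828730) = -10510262976290/37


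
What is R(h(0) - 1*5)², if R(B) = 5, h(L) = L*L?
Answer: 25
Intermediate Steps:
h(L) = L²
R(h(0) - 1*5)² = 5² = 25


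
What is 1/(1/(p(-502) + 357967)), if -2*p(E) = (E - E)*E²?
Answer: 357967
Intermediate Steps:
p(E) = 0 (p(E) = -(E - E)*E²/2 = -0*E² = -½*0 = 0)
1/(1/(p(-502) + 357967)) = 1/(1/(0 + 357967)) = 1/(1/357967) = 357967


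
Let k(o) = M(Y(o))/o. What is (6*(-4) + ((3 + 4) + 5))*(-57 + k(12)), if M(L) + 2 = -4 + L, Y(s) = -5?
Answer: 695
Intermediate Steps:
M(L) = -6 + L (M(L) = -2 + (-4 + L) = -6 + L)
k(o) = -11/o (k(o) = (-6 - 5)/o = -11/o)
(6*(-4) + ((3 + 4) + 5))*(-57 + k(12)) = (6*(-4) + ((3 + 4) + 5))*(-57 - 11/12) = (-24 + (7 + 5))*(-57 - 11*1/12) = (-24 + 12)*(-57 - 11/12) = -12*(-695/12) = 695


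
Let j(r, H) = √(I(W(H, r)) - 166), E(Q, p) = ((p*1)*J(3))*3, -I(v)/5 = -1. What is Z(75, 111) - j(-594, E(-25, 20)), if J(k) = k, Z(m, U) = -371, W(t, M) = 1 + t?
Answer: -371 - I*√161 ≈ -371.0 - 12.689*I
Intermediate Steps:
I(v) = 5 (I(v) = -5*(-1) = 5)
E(Q, p) = 9*p (E(Q, p) = ((p*1)*3)*3 = (p*3)*3 = (3*p)*3 = 9*p)
j(r, H) = I*√161 (j(r, H) = √(5 - 166) = √(-161) = I*√161)
Z(75, 111) - j(-594, E(-25, 20)) = -371 - I*√161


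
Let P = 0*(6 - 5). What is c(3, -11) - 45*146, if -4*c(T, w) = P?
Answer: -6570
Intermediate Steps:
P = 0 (P = 0*1 = 0)
c(T, w) = 0 (c(T, w) = -¼*0 = 0)
c(3, -11) - 45*146 = 0 - 45*146 = 0 - 6570 = -6570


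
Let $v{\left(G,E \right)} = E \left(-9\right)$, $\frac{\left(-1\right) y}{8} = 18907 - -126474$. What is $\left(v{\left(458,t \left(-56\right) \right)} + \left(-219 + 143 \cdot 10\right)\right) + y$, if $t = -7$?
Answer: $-1165365$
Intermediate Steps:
$y = -1163048$ ($y = - 8 \left(18907 - -126474\right) = - 8 \left(18907 + 126474\right) = \left(-8\right) 145381 = -1163048$)
$v{\left(G,E \right)} = - 9 E$
$\left(v{\left(458,t \left(-56\right) \right)} + \left(-219 + 143 \cdot 10\right)\right) + y = \left(- 9 \left(\left(-7\right) \left(-56\right)\right) + \left(-219 + 143 \cdot 10\right)\right) - 1163048 = \left(\left(-9\right) 392 + \left(-219 + 1430\right)\right) - 1163048 = \left(-3528 + 1211\right) - 1163048 = -2317 - 1163048 = -1165365$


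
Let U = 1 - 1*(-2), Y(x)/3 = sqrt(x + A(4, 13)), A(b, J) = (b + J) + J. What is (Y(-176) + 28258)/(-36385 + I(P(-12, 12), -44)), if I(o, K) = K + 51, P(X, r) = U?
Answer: -14129/18189 - I*sqrt(146)/12126 ≈ -0.77679 - 0.00099646*I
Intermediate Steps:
A(b, J) = b + 2*J (A(b, J) = (J + b) + J = b + 2*J)
Y(x) = 3*sqrt(30 + x) (Y(x) = 3*sqrt(x + (4 + 2*13)) = 3*sqrt(x + (4 + 26)) = 3*sqrt(x + 30) = 3*sqrt(30 + x))
U = 3 (U = 1 + 2 = 3)
P(X, r) = 3
I(o, K) = 51 + K
(Y(-176) + 28258)/(-36385 + I(P(-12, 12), -44)) = (3*sqrt(30 - 176) + 28258)/(-36385 + (51 - 44)) = (3*sqrt(-146) + 28258)/(-36385 + 7) = (3*(I*sqrt(146)) + 28258)/(-36378) = (3*I*sqrt(146) + 28258)*(-1/36378) = (28258 + 3*I*sqrt(146))*(-1/36378) = -14129/18189 - I*sqrt(146)/12126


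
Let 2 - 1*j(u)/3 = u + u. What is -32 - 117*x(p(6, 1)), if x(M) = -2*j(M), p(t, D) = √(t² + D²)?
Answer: 1372 - 1404*√37 ≈ -7168.2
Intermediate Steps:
j(u) = 6 - 6*u (j(u) = 6 - 3*(u + u) = 6 - 6*u)
p(t, D) = √(D² + t²)
x(M) = -12 + 12*M (x(M) = -2*(6 - 6*M) = -12 + 12*M)
-32 - 117*x(p(6, 1)) = -32 - 117*(-12 + 12*√(1² + 6²)) = -32 - 117*(-12 + 12*√(1 + 36)) = -32 - 117*(-12 + 12*√37) = -32 + (1404 - 1404*√37) = 1372 - 1404*√37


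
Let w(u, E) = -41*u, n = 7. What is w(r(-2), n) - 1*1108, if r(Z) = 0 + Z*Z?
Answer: -1272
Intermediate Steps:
r(Z) = Z² (r(Z) = 0 + Z² = Z²)
w(r(-2), n) - 1*1108 = -41*(-2)² - 1*1108 = -41*4 - 1108 = -164 - 1108 = -1272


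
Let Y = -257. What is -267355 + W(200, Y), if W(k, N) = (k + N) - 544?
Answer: -267956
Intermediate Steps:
W(k, N) = -544 + N + k (W(k, N) = (N + k) - 544 = -544 + N + k)
-267355 + W(200, Y) = -267355 + (-544 - 257 + 200) = -267355 - 601 = -267956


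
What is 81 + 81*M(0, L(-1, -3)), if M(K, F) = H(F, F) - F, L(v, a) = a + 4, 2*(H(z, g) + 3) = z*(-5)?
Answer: -891/2 ≈ -445.50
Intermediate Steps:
H(z, g) = -3 - 5*z/2 (H(z, g) = -3 + (z*(-5))/2 = -3 + (-5*z)/2 = -3 - 5*z/2)
L(v, a) = 4 + a
M(K, F) = -3 - 7*F/2 (M(K, F) = (-3 - 5*F/2) - F = -3 - 7*F/2)
81 + 81*M(0, L(-1, -3)) = 81 + 81*(-3 - 7*(4 - 3)/2) = 81 + 81*(-3 - 7/2*1) = 81 + 81*(-3 - 7/2) = 81 + 81*(-13/2) = 81 - 1053/2 = -891/2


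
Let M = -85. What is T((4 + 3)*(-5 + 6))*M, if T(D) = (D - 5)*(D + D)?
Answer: -2380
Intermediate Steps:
T(D) = 2*D*(-5 + D) (T(D) = (-5 + D)*(2*D) = 2*D*(-5 + D))
T((4 + 3)*(-5 + 6))*M = (2*((4 + 3)*(-5 + 6))*(-5 + (4 + 3)*(-5 + 6)))*(-85) = (2*(7*1)*(-5 + 7*1))*(-85) = (2*7*(-5 + 7))*(-85) = (2*7*2)*(-85) = 28*(-85) = -2380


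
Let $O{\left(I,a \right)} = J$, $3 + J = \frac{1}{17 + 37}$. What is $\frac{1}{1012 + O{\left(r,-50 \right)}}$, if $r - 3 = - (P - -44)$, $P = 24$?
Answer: $\frac{54}{54487} \approx 0.00099106$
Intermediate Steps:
$r = -65$ ($r = 3 - \left(24 - -44\right) = 3 - \left(24 + 44\right) = 3 - 68 = -65$)
$J = - \frac{161}{54}$ ($J = -3 + \frac{1}{17 + 37} = -3 + \frac{1}{54} = - \frac{161}{54} \approx -2.9815$)
$O{\left(I,a \right)} = - \frac{161}{54}$
$\frac{1}{1012 + O{\left(r,-50 \right)}} = \frac{1}{1012 - \frac{161}{54}} = \frac{1}{\frac{54487}{54}} = \frac{54}{54487}$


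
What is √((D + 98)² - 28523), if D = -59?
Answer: I*√27002 ≈ 164.32*I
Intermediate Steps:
√((D + 98)² - 28523) = √((-59 + 98)² - 28523) = √(39² - 28523) = √(1521 - 28523) = √(-27002) = I*√27002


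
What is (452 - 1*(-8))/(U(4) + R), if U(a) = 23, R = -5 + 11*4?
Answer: 230/31 ≈ 7.4194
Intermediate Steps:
R = 39 (R = -5 + 44 = 39)
(452 - 1*(-8))/(U(4) + R) = (452 - 1*(-8))/(23 + 39) = (452 + 8)/62 = 460*(1/62) = 230/31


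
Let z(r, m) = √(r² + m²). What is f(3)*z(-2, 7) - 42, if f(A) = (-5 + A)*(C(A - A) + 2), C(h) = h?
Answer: -42 - 4*√53 ≈ -71.120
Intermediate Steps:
z(r, m) = √(m² + r²)
f(A) = -10 + 2*A (f(A) = (-5 + A)*((A - A) + 2) = (-5 + A)*(0 + 2) = (-5 + A)*2 = -10 + 2*A)
f(3)*z(-2, 7) - 42 = (-10 + 2*3)*√(7² + (-2)²) - 42 = (-10 + 6)*√(49 + 4) - 42 = -4*√53 - 42 = -42 - 4*√53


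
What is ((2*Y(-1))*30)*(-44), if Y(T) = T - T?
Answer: 0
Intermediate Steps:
Y(T) = 0
((2*Y(-1))*30)*(-44) = ((2*0)*30)*(-44) = (0*30)*(-44) = 0*(-44) = 0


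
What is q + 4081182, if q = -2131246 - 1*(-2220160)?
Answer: 4170096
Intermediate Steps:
q = 88914 (q = -2131246 + 2220160 = 88914)
q + 4081182 = 88914 + 4081182 = 4170096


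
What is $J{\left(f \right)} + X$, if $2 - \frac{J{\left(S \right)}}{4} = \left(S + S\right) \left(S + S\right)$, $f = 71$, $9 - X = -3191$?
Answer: $-77448$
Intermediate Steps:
$X = 3200$ ($X = 9 - -3191 = 9 + 3191 = 3200$)
$J{\left(S \right)} = 8 - 16 S^{2}$ ($J{\left(S \right)} = 8 - 4 \left(S + S\right) \left(S + S\right) = 8 - 4 \cdot 2 S 2 S = 8 - 4 \cdot 4 S^{2} = 8 - 16 S^{2}$)
$J{\left(f \right)} + X = \left(8 - 16 \cdot 71^{2}\right) + 3200 = \left(8 - 80656\right) + 3200 = -80648 + 3200 = -77448$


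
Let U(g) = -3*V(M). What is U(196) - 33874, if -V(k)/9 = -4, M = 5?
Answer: -33982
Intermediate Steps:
V(k) = 36 (V(k) = -9*(-4) = 36)
U(g) = -108 (U(g) = -3*36 = -108)
U(196) - 33874 = -108 - 33874 = -33982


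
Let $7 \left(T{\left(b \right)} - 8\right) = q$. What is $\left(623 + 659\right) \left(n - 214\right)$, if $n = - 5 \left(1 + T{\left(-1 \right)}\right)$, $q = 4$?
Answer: $- \frac{2349906}{7} \approx -3.357 \cdot 10^{5}$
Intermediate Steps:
$T{\left(b \right)} = \frac{60}{7}$ ($T{\left(b \right)} = 8 + \frac{1}{7} \cdot 4 = 8 + \frac{4}{7} = \frac{60}{7}$)
$n = - \frac{335}{7}$ ($n = - 5 \left(1 + \frac{60}{7}\right) = \left(-5\right) \frac{67}{7} = - \frac{335}{7} \approx -47.857$)
$\left(623 + 659\right) \left(n - 214\right) = \left(623 + 659\right) \left(- \frac{335}{7} - 214\right) = 1282 \left(- \frac{1833}{7}\right) = - \frac{2349906}{7}$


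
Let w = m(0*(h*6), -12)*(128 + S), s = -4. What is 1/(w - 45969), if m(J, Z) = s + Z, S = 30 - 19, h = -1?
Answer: -1/48193 ≈ -2.0750e-5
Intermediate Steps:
S = 11
m(J, Z) = -4 + Z
w = -2224 (w = (-4 - 12)*(128 + 11) = -16*139 = -2224)
1/(w - 45969) = 1/(-2224 - 45969) = 1/(-48193) = -1/48193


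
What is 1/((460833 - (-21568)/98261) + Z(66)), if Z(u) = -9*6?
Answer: 98261/45276626887 ≈ 2.1702e-6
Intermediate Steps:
Z(u) = -54
1/((460833 - (-21568)/98261) + Z(66)) = 1/((460833 - (-21568)/98261) - 54) = 1/((460833 - 1*(-21568/98261)) - 54) = 1/((460833 + 21568/98261) - 54) = 1/(45281932981/98261 - 54) = 1/(45276626887/98261) = 98261/45276626887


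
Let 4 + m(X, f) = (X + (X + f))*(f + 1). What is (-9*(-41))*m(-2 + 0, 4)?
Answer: -1476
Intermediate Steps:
m(X, f) = -4 + (1 + f)*(f + 2*X) (m(X, f) = -4 + (X + (X + f))*(f + 1) = -4 + (f + 2*X)*(1 + f) = -4 + (1 + f)*(f + 2*X))
(-9*(-41))*m(-2 + 0, 4) = (-9*(-41))*(-4 + 4 + 4² + 2*(-2 + 0) + 2*(-2 + 0)*4) = 369*(-4 + 4 + 16 + 2*(-2) + 2*(-2)*4) = 369*(-4 + 4 + 16 - 4 - 16) = 369*(-4) = -1476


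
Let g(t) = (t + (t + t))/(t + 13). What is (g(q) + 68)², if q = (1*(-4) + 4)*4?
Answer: 4624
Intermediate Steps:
q = 0 (q = (-4 + 4)*4 = 0*4 = 0)
g(t) = 3*t/(13 + t) (g(t) = (t + 2*t)/(13 + t) = (3*t)/(13 + t) = 3*t/(13 + t))
(g(q) + 68)² = (3*0/(13 + 0) + 68)² = (3*0/13 + 68)² = (3*0*(1/13) + 68)² = (0 + 68)² = 68² = 4624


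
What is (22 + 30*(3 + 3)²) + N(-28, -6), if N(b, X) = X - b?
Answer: 1124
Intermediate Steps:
(22 + 30*(3 + 3)²) + N(-28, -6) = (22 + 30*(3 + 3)²) + (-6 - 1*(-28)) = (22 + 30*6²) + (-6 + 28) = (22 + 30*36) + 22 = (22 + 1080) + 22 = 1102 + 22 = 1124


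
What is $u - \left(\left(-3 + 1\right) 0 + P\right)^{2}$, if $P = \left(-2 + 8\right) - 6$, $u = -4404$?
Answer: $-4404$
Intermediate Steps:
$P = 0$ ($P = 6 - 6 = 0$)
$u - \left(\left(-3 + 1\right) 0 + P\right)^{2} = -4404 - \left(\left(-3 + 1\right) 0 + 0\right)^{2} = -4404 - \left(\left(-2\right) 0 + 0\right)^{2} = -4404 - \left(0 + 0\right)^{2} = -4404 - 0^{2} = -4404 - 0 = -4404 + 0 = -4404$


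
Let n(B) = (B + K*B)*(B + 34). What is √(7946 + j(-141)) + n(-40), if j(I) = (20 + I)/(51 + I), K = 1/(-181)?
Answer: 43200/181 + √7152610/30 ≈ 327.82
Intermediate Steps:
K = -1/181 ≈ -0.0055249
j(I) = (20 + I)/(51 + I)
n(B) = 180*B*(34 + B)/181 (n(B) = (B - B/181)*(B + 34) = (180*B/181)*(34 + B) = 180*B*(34 + B)/181)
√(7946 + j(-141)) + n(-40) = √(7946 + (20 - 141)/(51 - 141)) + (180/181)*(-40)*(34 - 40) = √(7946 - 121/(-90)) + (180/181)*(-40)*(-6) = √(7946 - 1/90*(-121)) + 43200/181 = √(7946 + 121/90) + 43200/181 = √(715261/90) + 43200/181 = √7152610/30 + 43200/181 = 43200/181 + √7152610/30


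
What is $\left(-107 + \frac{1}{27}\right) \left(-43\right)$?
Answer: $\frac{124184}{27} \approx 4599.4$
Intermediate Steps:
$\left(-107 + \frac{1}{27}\right) \left(-43\right) = \left(- \frac{2888}{27}\right) \left(-43\right) = \frac{124184}{27}$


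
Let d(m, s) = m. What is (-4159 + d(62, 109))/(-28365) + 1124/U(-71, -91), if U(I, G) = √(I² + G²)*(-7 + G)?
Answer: 4097/28365 - 281*√13322/326389 ≈ 0.045069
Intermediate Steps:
U(I, G) = √(G² + I²)*(-7 + G)
(-4159 + d(62, 109))/(-28365) + 1124/U(-71, -91) = (-4159 + 62)/(-28365) + 1124/((√((-91)² + (-71)²)*(-7 - 91))) = -4097*(-1/28365) + 1124/((√(8281 + 5041)*(-98))) = 4097/28365 + 1124/((√13322*(-98))) = 4097/28365 + 1124/((-98*√13322)) = 4097/28365 + 1124*(-√13322/1305556) = 4097/28365 - 281*√13322/326389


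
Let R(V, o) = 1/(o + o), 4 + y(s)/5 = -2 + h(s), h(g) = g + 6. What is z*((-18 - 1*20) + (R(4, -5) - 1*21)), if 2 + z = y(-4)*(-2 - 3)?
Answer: -28959/5 ≈ -5791.8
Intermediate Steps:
h(g) = 6 + g
y(s) = 5*s (y(s) = -20 + 5*(-2 + (6 + s)) = -20 + 5*(4 + s) = -20 + (20 + 5*s) = 5*s)
R(V, o) = 1/(2*o)
z = 98 (z = -2 + (5*(-4))*(-2 - 3) = -2 - 20*(-5) = -2 + 100 = 98)
z*((-18 - 1*20) + (R(4, -5) - 1*21)) = 98*((-18 - 1*20) + ((1/2)/(-5) - 1*21)) = 98*((-18 - 20) + ((1/2)*(-1/5) - 21)) = 98*(-38 + (-1/10 - 21)) = 98*(-38 - 211/10) = 98*(-591/10) = -28959/5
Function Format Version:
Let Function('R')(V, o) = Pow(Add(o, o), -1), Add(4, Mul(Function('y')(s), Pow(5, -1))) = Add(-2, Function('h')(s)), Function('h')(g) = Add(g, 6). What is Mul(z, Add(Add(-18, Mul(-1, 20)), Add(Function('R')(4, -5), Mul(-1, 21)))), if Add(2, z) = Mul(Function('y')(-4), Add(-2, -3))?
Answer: Rational(-28959, 5) ≈ -5791.8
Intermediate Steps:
Function('h')(g) = Add(6, g)
Function('y')(s) = Mul(5, s) (Function('y')(s) = Add(-20, Mul(5, Add(-2, Add(6, s)))) = Add(-20, Mul(5, Add(4, s))) = Add(-20, Add(20, Mul(5, s))) = Mul(5, s))
Function('R')(V, o) = Mul(Rational(1, 2), Pow(o, -1)) (Function('R')(V, o) = Pow(Mul(2, o), -1) = Mul(Rational(1, 2), Pow(o, -1)))
z = 98 (z = Add(-2, Mul(Mul(5, -4), Add(-2, -3))) = Add(-2, Mul(-20, -5)) = Add(-2, 100) = 98)
Mul(z, Add(Add(-18, Mul(-1, 20)), Add(Function('R')(4, -5), Mul(-1, 21)))) = Mul(98, Add(Add(-18, Mul(-1, 20)), Add(Mul(Rational(1, 2), Pow(-5, -1)), Mul(-1, 21)))) = Mul(98, Add(Add(-18, -20), Add(Mul(Rational(1, 2), Rational(-1, 5)), -21))) = Mul(98, Add(-38, Add(Rational(-1, 10), -21))) = Mul(98, Add(-38, Rational(-211, 10))) = Mul(98, Rational(-591, 10)) = Rational(-28959, 5)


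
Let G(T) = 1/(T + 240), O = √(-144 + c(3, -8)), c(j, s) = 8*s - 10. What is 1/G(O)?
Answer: 240 + I*√218 ≈ 240.0 + 14.765*I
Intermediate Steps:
c(j, s) = -10 + 8*s
O = I*√218 (O = √(-144 + (-10 + 8*(-8))) = √(-144 + (-10 - 64)) = √(-144 - 74) = √(-218) = I*√218 ≈ 14.765*I)
G(T) = 1/(240 + T)
1/G(O) = 1/(1/(240 + I*√218)) = 240 + I*√218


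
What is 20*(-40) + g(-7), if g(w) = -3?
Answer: -803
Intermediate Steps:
20*(-40) + g(-7) = 20*(-40) - 3 = -800 - 3 = -803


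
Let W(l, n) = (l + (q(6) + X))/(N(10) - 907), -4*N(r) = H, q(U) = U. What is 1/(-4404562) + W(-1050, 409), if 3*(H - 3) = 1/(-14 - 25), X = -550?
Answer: 1642883795339/935586228106 ≈ 1.7560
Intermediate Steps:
H = 350/117 (H = 3 + 1/(3*(-14 - 25)) = 3 + (1/3)/(-39) = 3 + (1/3)*(-1/39) = 3 - 1/117 = 350/117 ≈ 2.9915)
N(r) = -175/234 (N(r) = -1/4*350/117 = -175/234)
W(l, n) = 127296/212413 - 234*l/212413 (W(l, n) = (l + (6 - 550))/(-175/234 - 907) = (l - 544)/(-212413/234) = (-544 + l)*(-234/212413) = 127296/212413 - 234*l/212413)
1/(-4404562) + W(-1050, 409) = 1/(-4404562) + (127296/212413 - 234/212413*(-1050)) = -1/4404562 + (127296/212413 + 245700/212413) = -1/4404562 + 372996/212413 = 1642883795339/935586228106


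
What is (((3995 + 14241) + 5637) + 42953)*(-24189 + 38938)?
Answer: 985616674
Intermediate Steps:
(((3995 + 14241) + 5637) + 42953)*(-24189 + 38938) = ((18236 + 5637) + 42953)*14749 = (23873 + 42953)*14749 = 66826*14749 = 985616674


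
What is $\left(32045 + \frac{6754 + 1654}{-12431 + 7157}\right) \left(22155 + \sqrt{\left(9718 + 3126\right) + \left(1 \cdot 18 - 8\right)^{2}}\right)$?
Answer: $\frac{624021134485}{879} + \frac{337993844 \sqrt{809}}{2637} \approx 7.1357 \cdot 10^{8}$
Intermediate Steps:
$\left(32045 + \frac{6754 + 1654}{-12431 + 7157}\right) \left(22155 + \sqrt{\left(9718 + 3126\right) + \left(1 \cdot 18 - 8\right)^{2}}\right) = \left(32045 + \frac{8408}{-5274}\right) \left(22155 + \sqrt{12844 + \left(18 - 8\right)^{2}}\right) = \left(32045 + 8408 \left(- \frac{1}{5274}\right)\right) \left(22155 + \sqrt{12844 + 10^{2}}\right) = \left(32045 - \frac{4204}{2637}\right) \left(22155 + \sqrt{12844 + 100}\right) = \frac{84498461 \left(22155 + \sqrt{12944}\right)}{2637} = \frac{84498461 \left(22155 + 4 \sqrt{809}\right)}{2637} = \frac{624021134485}{879} + \frac{337993844 \sqrt{809}}{2637}$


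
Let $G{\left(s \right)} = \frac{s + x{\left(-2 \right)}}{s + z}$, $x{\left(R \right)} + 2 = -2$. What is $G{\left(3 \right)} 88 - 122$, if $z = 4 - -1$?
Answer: $-133$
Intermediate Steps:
$x{\left(R \right)} = -4$ ($x{\left(R \right)} = -2 - 2 = -4$)
$z = 5$ ($z = 4 + 1 = 5$)
$G{\left(s \right)} = \frac{-4 + s}{5 + s}$ ($G{\left(s \right)} = \frac{s - 4}{s + 5} = \frac{-4 + s}{5 + s}$)
$G{\left(3 \right)} 88 - 122 = \frac{-4 + 3}{5 + 3} \cdot 88 - 122 = \frac{1}{8} \left(-1\right) 88 - 122 = \left(- \frac{1}{8}\right) 88 - 122 = -11 - 122 = -133$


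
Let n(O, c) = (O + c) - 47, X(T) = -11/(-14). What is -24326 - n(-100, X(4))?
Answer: -338517/14 ≈ -24180.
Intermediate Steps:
X(T) = 11/14 (X(T) = -11*(-1/14) = 11/14)
n(O, c) = -47 + O + c
-24326 - n(-100, X(4)) = -24326 - (-47 - 100 + 11/14) = -24326 - 1*(-2047/14) = -24326 + 2047/14 = -338517/14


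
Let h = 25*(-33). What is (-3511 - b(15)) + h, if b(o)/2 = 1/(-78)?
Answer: -169103/39 ≈ -4336.0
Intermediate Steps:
b(o) = -1/39 (b(o) = 2/(-78) = 2*(-1/78) = -1/39)
h = -825
(-3511 - b(15)) + h = (-3511 - 1*(-1/39)) - 825 = (-3511 + 1/39) - 825 = -136928/39 - 825 = -169103/39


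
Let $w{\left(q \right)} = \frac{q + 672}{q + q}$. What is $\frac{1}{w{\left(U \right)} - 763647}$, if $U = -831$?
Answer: $- \frac{554}{423060385} \approx -1.3095 \cdot 10^{-6}$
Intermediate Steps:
$w{\left(q \right)} = \frac{672 + q}{2 q}$
$\frac{1}{w{\left(U \right)} - 763647} = \frac{1}{\frac{672 - 831}{2 \left(-831\right)} - 763647} = \frac{1}{\frac{1}{2} \left(- \frac{1}{831}\right) \left(-159\right) - 763647} = \frac{1}{\frac{53}{554} - 763647} = \frac{1}{- \frac{423060385}{554}} = - \frac{554}{423060385}$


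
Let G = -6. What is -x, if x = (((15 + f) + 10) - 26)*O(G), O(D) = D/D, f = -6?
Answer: 7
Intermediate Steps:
O(D) = 1
x = -7 (x = (((15 - 6) + 10) - 26)*1 = ((9 + 10) - 26)*1 = (19 - 26)*1 = -7*1 = -7)
-x = -1*(-7) = 7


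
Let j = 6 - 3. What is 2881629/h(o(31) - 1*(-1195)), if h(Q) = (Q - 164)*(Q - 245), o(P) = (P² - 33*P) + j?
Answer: 106727/32076 ≈ 3.3273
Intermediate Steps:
j = 3
o(P) = 3 + P² - 33*P (o(P) = (P² - 33*P) + 3 = 3 + P² - 33*P)
h(Q) = (-245 + Q)*(-164 + Q) (h(Q) = (-164 + Q)*(-245 + Q) = (-245 + Q)*(-164 + Q))
2881629/h(o(31) - 1*(-1195)) = 2881629/(40180 + ((3 + 31² - 33*31) - 1*(-1195))² - 409*((3 + 31² - 33*31) - 1*(-1195))) = 2881629/(40180 + ((3 + 961 - 1023) + 1195)² - 409*((3 + 961 - 1023) + 1195)) = 2881629/(40180 + (-59 + 1195)² - 409*(-59 + 1195)) = 2881629/(40180 + 1136² - 409*1136) = 2881629/(40180 + 1290496 - 464624) = 2881629/866052 = 2881629*(1/866052) = 106727/32076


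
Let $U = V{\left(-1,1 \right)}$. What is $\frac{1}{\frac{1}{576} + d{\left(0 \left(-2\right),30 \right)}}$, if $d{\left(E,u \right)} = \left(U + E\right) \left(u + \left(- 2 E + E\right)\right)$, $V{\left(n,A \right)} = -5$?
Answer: $- \frac{576}{86399} \approx -0.0066667$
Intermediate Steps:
$U = -5$
$d{\left(E,u \right)} = \left(-5 + E\right) \left(u - E\right)$ ($d{\left(E,u \right)} = \left(-5 + E\right) \left(u + \left(- 2 E + E\right)\right) = \left(-5 + E\right) \left(u - E\right)$)
$\frac{1}{\frac{1}{576} + d{\left(0 \left(-2\right),30 \right)}} = \frac{1}{\frac{1}{576} - \left(150 + \left(0 \left(-2\right)\right)^{2} - 0 \left(-2\right) 30 - 0 \left(-2\right)\right)} = \frac{1}{\frac{1}{576} + \left(- 0^{2} - 150 + 5 \cdot 0 + 0 \cdot 30\right)} = \frac{1}{\frac{1}{576} + \left(\left(-1\right) 0 - 150 + 0 + 0\right)} = \frac{1}{\frac{1}{576} + \left(0 - 150 + 0 + 0\right)} = \frac{1}{\frac{1}{576} - 150} = \frac{1}{- \frac{86399}{576}} = - \frac{576}{86399}$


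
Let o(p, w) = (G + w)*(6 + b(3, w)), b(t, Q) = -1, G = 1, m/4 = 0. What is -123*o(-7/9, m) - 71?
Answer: -686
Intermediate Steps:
m = 0 (m = 4*0 = 0)
o(p, w) = 5 + 5*w (o(p, w) = (1 + w)*(6 - 1) = (1 + w)*5 = 5 + 5*w)
-123*o(-7/9, m) - 71 = -123*(5 + 5*0) - 71 = -123*(5 + 0) - 71 = -123*5 - 71 = -615 - 71 = -686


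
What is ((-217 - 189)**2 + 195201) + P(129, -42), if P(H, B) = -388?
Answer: 359649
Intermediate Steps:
((-217 - 189)**2 + 195201) + P(129, -42) = ((-217 - 189)**2 + 195201) - 388 = ((-406)**2 + 195201) - 388 = (164836 + 195201) - 388 = 360037 - 388 = 359649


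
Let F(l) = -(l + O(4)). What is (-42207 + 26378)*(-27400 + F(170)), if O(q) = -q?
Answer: 436342214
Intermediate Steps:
F(l) = 4 - l (F(l) = -(l - 1*4) = -(l - 4) = -(-4 + l) = 4 - l)
(-42207 + 26378)*(-27400 + F(170)) = (-42207 + 26378)*(-27400 + (4 - 1*170)) = -15829*(-27400 + (4 - 170)) = -15829*(-27400 - 166) = -15829*(-27566) = 436342214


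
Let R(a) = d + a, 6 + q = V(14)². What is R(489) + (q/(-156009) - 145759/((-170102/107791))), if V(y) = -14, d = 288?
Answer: 7652496191849/82159266 ≈ 93142.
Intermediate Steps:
q = 190 (q = -6 + (-14)² = -6 + 196 = 190)
R(a) = 288 + a
R(489) + (q/(-156009) - 145759/((-170102/107791))) = (288 + 489) + (190/(-156009) - 145759/((-170102/107791))) = 777 + (190*(-1/156009) - 145759/((-170102*1/107791))) = 777 + (-10/8211 - 145759/(-170102/107791)) = 777 + (-10/8211 - 145759*(-107791/170102)) = 777 + (-10/8211 + 15711508369/170102) = 777 + 7588658442167/82159266 = 7652496191849/82159266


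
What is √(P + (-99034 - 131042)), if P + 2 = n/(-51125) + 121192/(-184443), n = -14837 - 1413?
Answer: 2*I*√327330680599488496497/75437187 ≈ 479.67*I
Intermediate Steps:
n = -16250
P = -176464312/75437187 (P = -2 + (-16250/(-51125) + 121192/(-184443)) = -2 + (-16250*(-1/51125) + 121192*(-1/184443)) = -2 + (130/409 - 121192/184443) = -2 - 25589938/75437187 = -176464312/75437187 ≈ -2.3392)
√(P + (-99034 - 131042)) = √(-176464312/75437187 + (-99034 - 131042)) = √(-176464312/75437187 - 230076) = √(-17356462700524/75437187) = 2*I*√327330680599488496497/75437187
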